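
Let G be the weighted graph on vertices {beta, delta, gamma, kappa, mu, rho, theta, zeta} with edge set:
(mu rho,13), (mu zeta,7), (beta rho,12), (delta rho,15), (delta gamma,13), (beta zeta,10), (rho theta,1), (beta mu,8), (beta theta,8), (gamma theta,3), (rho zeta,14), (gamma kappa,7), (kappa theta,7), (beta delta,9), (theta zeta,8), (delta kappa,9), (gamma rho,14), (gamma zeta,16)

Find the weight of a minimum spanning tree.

Prim's algorithm from kappa:
Step 1: cheapest edge leaving the tree is gamma kappa (7); add gamma.
Step 2: cheapest edge leaving the tree is gamma theta (3); add theta.
Step 3: cheapest edge leaving the tree is rho theta (1); add rho.
Step 4: cheapest edge leaving the tree is beta theta (8); add beta.
Step 5: cheapest edge leaving the tree is beta mu (8); add mu.
Step 6: cheapest edge leaving the tree is mu zeta (7); add zeta.
Step 7: cheapest edge leaving the tree is beta delta (9); add delta.
MST edges: gamma kappa, gamma theta, rho theta, beta theta, beta mu, mu zeta, beta delta; total weight 7+3+1+8+8+7+9 = 43.

43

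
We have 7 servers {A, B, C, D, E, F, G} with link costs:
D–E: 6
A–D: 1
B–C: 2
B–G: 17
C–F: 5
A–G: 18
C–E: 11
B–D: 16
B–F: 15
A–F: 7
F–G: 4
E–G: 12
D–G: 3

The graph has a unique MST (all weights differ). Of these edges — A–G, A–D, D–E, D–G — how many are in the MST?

3

Kruskal's algorithm — process edges by increasing weight (ties by edge label):
A–D (1): add — endpoints in different components.
B–C (2): add — endpoints in different components.
D–G (3): add — endpoints in different components.
F–G (4): add — endpoints in different components.
C–F (5): add — endpoints in different components.
D–E (6): add — endpoints in different components.
MST edge set: {A–D, B–C, D–G, F–G, C–F, D–E}.
Of the listed edges, {A–D, D–E, D–G} are in the MST → 3.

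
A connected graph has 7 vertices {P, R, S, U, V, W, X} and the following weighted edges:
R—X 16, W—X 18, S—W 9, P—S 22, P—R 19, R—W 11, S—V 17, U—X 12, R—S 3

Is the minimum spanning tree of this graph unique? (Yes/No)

Sort edges by weight, then run Kruskal:
R—S (3): add. Components now {P} {R,S} {U} {V} {W} {X}
S—W (9): add. Components now {P} {R,S,W} {U} {V} {X}
R—W (11): skip — R and W already connected.
U—X (12): add. Components now {P} {R,S,W} {U,X} {V}
R—X (16): add. Components now {P} {R,S,U,W,X} {V}
S—V (17): add. Components now {P} {R,S,U,V,W,X}
W—X (18): skip — W and X already connected.
P—R (19): add. Components now {P,R,S,U,V,W,X}
Every non-tree edge has weight strictly greater than the heaviest edge on the tree path between its endpoints, so the MST is unique.

Yes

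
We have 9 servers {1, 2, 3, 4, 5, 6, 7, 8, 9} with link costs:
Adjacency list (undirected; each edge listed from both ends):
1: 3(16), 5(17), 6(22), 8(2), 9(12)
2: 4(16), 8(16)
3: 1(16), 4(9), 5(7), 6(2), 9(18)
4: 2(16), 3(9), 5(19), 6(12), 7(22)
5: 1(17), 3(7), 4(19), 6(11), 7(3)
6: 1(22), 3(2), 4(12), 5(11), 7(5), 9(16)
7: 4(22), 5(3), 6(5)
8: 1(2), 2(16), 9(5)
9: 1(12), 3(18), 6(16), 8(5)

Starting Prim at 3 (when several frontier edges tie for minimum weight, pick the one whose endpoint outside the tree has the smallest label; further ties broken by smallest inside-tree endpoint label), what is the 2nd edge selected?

6-7

Grow the tree from 3 using Prim:
Step 1: cheapest edge leaving the tree is 3–6 (2); add 6.
Step 2: cheapest edge leaving the tree is 6–7 (5); add 7.
Step 3: cheapest edge leaving the tree is 5–7 (3); add 5.
Step 4: cheapest edge leaving the tree is 3–4 (9); add 4.
Step 5: cheapest edge leaving the tree is 1–3 (16); add 1.
Step 6: cheapest edge leaving the tree is 1–8 (2); add 8.
Step 7: cheapest edge leaving the tree is 8–9 (5); add 9.
Step 8: cheapest edge leaving the tree is 2–4 (16); add 2.
The 2nd edge added is 6–7.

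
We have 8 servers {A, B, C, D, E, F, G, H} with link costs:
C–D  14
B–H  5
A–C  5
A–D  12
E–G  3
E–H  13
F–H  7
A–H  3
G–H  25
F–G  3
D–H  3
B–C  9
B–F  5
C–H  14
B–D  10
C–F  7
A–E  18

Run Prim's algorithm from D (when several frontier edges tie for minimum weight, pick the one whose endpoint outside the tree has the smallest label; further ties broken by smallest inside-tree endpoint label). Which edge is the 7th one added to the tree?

E-G

Prim's algorithm from D:
Step 1: cheapest edge leaving the tree is D–H (3); add H.
Step 2: cheapest edge leaving the tree is A–H (3); add A.
Step 3: cheapest edge leaving the tree is B–H (5); add B.
Step 4: cheapest edge leaving the tree is A–C (5); add C.
Step 5: cheapest edge leaving the tree is B–F (5); add F.
Step 6: cheapest edge leaving the tree is F–G (3); add G.
Step 7: cheapest edge leaving the tree is E–G (3); add E.
The 7th edge added is E–G.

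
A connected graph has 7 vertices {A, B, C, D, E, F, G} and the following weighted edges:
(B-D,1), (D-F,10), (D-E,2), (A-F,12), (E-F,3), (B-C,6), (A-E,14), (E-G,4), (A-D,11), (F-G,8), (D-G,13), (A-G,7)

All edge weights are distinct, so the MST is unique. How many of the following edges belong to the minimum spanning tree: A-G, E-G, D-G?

2

Sort edges by weight, then run Kruskal:
B-D (1): add. Components now {A} {B,D} {C} {E} {F} {G}
D-E (2): add. Components now {A} {B,D,E} {C} {F} {G}
E-F (3): add. Components now {A} {B,D,E,F} {C} {G}
E-G (4): add. Components now {A} {B,D,E,F,G} {C}
B-C (6): add. Components now {A} {B,C,D,E,F,G}
A-G (7): add. Components now {A,B,C,D,E,F,G}
MST edge set: {B-D, D-E, E-F, E-G, B-C, A-G}.
Of the listed edges, {A-G, E-G} are in the MST → 2.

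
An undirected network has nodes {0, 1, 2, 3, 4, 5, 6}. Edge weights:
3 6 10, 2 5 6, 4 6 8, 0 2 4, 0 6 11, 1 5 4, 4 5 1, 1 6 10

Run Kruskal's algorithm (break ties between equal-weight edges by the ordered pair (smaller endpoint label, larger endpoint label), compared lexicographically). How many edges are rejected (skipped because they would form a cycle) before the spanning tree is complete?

Kruskal's algorithm — process edges by increasing weight (ties by edge label):
4 5 (1): add — endpoints in different components.
0 2 (4): add — endpoints in different components.
1 5 (4): add — endpoints in different components.
2 5 (6): add — endpoints in different components.
4 6 (8): add — endpoints in different components.
1 6 (10): skip — 1 and 6 already connected.
3 6 (10): add — endpoints in different components.
Edges rejected before the tree was complete: 1.

1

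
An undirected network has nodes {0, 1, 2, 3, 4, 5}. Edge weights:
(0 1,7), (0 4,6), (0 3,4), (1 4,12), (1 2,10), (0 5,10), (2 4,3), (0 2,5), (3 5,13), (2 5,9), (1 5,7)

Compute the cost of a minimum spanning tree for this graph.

26

Sort edges by weight, then run Kruskal:
2 4 (3): add — endpoints in different components.
0 3 (4): add — endpoints in different components.
0 2 (5): add — endpoints in different components.
0 4 (6): skip — 0 and 4 already connected.
0 1 (7): add — endpoints in different components.
1 5 (7): add — endpoints in different components.
MST edges: 2 4, 0 3, 0 2, 0 1, 1 5; total weight 3+4+5+7+7 = 26.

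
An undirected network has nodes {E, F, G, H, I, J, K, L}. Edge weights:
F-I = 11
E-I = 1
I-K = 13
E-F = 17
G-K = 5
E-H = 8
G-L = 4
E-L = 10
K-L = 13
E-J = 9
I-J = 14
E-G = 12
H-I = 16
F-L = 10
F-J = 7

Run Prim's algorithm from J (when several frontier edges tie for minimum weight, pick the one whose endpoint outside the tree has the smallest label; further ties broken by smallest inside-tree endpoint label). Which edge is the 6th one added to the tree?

Prim's algorithm from J:
Step 1: cheapest edge leaving the tree is F-J (7); add F.
Step 2: cheapest edge leaving the tree is E-J (9); add E.
Step 3: cheapest edge leaving the tree is E-I (1); add I.
Step 4: cheapest edge leaving the tree is E-H (8); add H.
Step 5: cheapest edge leaving the tree is E-L (10); add L.
Step 6: cheapest edge leaving the tree is G-L (4); add G.
Step 7: cheapest edge leaving the tree is G-K (5); add K.
The 6th edge added is G-L.

G-L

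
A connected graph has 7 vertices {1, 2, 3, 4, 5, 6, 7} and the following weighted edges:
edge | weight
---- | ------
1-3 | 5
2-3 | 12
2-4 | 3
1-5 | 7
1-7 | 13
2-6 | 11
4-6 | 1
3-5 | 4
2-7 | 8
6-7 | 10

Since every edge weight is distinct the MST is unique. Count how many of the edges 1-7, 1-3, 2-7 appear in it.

Kruskal's algorithm — process edges by increasing weight (ties by edge label):
4-6 (1): add. Components now {1} {2} {3} {4,6} {5} {7}
2-4 (3): add. Components now {1} {2,4,6} {3} {5} {7}
3-5 (4): add. Components now {1} {2,4,6} {3,5} {7}
1-3 (5): add. Components now {1,3,5} {2,4,6} {7}
1-5 (7): skip — 1 and 5 already connected.
2-7 (8): add. Components now {1,3,5} {2,4,6,7}
6-7 (10): skip — 6 and 7 already connected.
2-6 (11): skip — 2 and 6 already connected.
2-3 (12): add. Components now {1,2,3,4,5,6,7}
MST edge set: {4-6, 2-4, 3-5, 1-3, 2-7, 2-3}.
Of the listed edges, {1-3, 2-7} are in the MST → 2.

2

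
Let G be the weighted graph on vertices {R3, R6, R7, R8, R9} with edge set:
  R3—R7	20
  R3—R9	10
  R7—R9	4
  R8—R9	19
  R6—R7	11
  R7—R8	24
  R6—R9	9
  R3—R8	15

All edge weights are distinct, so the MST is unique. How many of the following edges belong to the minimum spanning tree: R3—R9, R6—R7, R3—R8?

Sort edges by weight, then run Kruskal:
R7—R9 (4): add — endpoints in different components.
R6—R9 (9): add — endpoints in different components.
R3—R9 (10): add — endpoints in different components.
R6—R7 (11): skip — R6 and R7 already connected.
R3—R8 (15): add — endpoints in different components.
MST edge set: {R7—R9, R6—R9, R3—R9, R3—R8}.
Of the listed edges, {R3—R9, R3—R8} are in the MST → 2.

2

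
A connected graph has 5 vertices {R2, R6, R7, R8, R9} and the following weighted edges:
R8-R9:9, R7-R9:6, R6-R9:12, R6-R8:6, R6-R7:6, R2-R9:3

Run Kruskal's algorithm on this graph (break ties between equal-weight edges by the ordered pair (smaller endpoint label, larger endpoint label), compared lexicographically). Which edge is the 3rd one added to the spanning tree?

Kruskal's algorithm — process edges by increasing weight (ties by edge label):
R2-R9 (3): add — endpoints in different components.
R6-R7 (6): add — endpoints in different components.
R6-R8 (6): add — endpoints in different components.
R7-R9 (6): add — endpoints in different components.
The 3rd edge added is R6-R8.

R6-R8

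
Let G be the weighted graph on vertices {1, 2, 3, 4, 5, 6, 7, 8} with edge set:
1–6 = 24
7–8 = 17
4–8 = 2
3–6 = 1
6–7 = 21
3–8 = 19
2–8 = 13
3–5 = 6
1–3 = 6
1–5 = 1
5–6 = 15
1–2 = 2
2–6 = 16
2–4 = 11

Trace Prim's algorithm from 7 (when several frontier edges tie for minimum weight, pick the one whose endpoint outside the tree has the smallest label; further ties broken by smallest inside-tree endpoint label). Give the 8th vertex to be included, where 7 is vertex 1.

6

Prim's algorithm from 7:
Step 1: frontier [7–8 17, 6–7 21] → take 7–8 (17); add 8.
Step 2: frontier [6–7 21, 4–8 2, 2–8 13, 3–8 19] → take 4–8 (2); add 4.
Step 3: frontier [2–4 11, 6–7 21, 2–8 13, 3–8 19] → take 2–4 (11); add 2.
Step 4: frontier [1–2 2, 2–6 16, 6–7 21, 3–8 19] → take 1–2 (2); add 1.
Step 5: frontier [1–5 1, 1–3 6, 1–6 24, 2–6 16, 6–7 21, 3–8 19] → take 1–5 (1); add 5.
Step 6: frontier [1–3 6, 1–6 24, 2–6 16, 3–5 6, 5–6 15, 6–7 21, 3–8 19] → take 1–3 (6); add 3.
Step 7: frontier [1–6 24, 2–6 16, 3–6 1, 5–6 15, 6–7 21] → take 3–6 (1); add 6.
Vertex order: 7, 8, 4, 2, 1, 5, 3, 6. The 8th vertex is 6.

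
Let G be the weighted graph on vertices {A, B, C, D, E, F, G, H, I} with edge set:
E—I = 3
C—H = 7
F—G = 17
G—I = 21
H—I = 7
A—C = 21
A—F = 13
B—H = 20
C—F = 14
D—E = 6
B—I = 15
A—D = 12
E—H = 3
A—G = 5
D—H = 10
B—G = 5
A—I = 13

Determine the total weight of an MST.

54

Kruskal's algorithm — process edges by increasing weight (ties by edge label):
E—H (3): add — endpoints in different components.
E—I (3): add — endpoints in different components.
A—G (5): add — endpoints in different components.
B—G (5): add — endpoints in different components.
D—E (6): add — endpoints in different components.
C—H (7): add — endpoints in different components.
H—I (7): skip — H and I already connected.
D—H (10): skip — D and H already connected.
A—D (12): add — endpoints in different components.
A—F (13): add — endpoints in different components.
MST edges: E—H, E—I, A—G, B—G, D—E, C—H, A—D, A—F; total weight 3+3+5+5+6+7+12+13 = 54.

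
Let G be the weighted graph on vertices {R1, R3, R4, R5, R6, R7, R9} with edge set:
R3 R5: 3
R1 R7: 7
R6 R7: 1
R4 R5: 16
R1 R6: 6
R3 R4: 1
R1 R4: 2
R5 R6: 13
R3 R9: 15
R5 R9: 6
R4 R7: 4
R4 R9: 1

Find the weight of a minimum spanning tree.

12

Prim's algorithm from R6:
Step 1: frontier [R6 R7 1, R1 R6 6, R5 R6 13] → take R6 R7 (1); add R7.
Step 2: frontier [R1 R6 6, R5 R6 13, R4 R7 4, R1 R7 7] → take R4 R7 (4); add R4.
Step 3: frontier [R3 R4 1, R4 R9 1, R1 R4 2, R4 R5 16, R1 R6 6, R5 R6 13, R1 R7 7] → take R3 R4 (1); add R3.
Step 4: frontier [R3 R5 3, R3 R9 15, R4 R9 1, R1 R4 2, R4 R5 16, R1 R6 6, R5 R6 13, R1 R7 7] → take R4 R9 (1); add R9.
Step 5: frontier [R3 R5 3, R1 R4 2, R4 R5 16, R1 R6 6, R5 R6 13, R1 R7 7, R5 R9 6] → take R1 R4 (2); add R1.
Step 6: frontier [R3 R5 3, R4 R5 16, R5 R6 13, R5 R9 6] → take R3 R5 (3); add R5.
MST edges: R6 R7, R4 R7, R3 R4, R4 R9, R1 R4, R3 R5; total weight 1+4+1+1+2+3 = 12.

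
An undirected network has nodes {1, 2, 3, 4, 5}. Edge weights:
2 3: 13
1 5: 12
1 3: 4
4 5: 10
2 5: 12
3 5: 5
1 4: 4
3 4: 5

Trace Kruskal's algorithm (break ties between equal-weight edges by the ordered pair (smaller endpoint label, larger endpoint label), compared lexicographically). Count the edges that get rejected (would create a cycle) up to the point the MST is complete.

3

Kruskal: consider edges lightest-first.
1 3 (4): add. Components now {1,3} {2} {4} {5}
1 4 (4): add. Components now {1,3,4} {2} {5}
3 4 (5): skip — 3 and 4 already connected.
3 5 (5): add. Components now {1,3,4,5} {2}
4 5 (10): skip — 4 and 5 already connected.
1 5 (12): skip — 1 and 5 already connected.
2 5 (12): add. Components now {1,2,3,4,5}
Edges rejected before the tree was complete: 3.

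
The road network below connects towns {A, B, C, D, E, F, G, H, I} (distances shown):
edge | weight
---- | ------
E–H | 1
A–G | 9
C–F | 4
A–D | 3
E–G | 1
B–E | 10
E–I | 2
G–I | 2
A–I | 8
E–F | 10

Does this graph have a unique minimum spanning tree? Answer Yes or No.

Kruskal's algorithm — process edges by increasing weight (ties by edge label):
E–G (1): add — endpoints in different components.
E–H (1): add — endpoints in different components.
E–I (2): add — endpoints in different components.
G–I (2): skip — G and I already connected.
A–D (3): add — endpoints in different components.
C–F (4): add — endpoints in different components.
A–I (8): add — endpoints in different components.
A–G (9): skip — A and G already connected.
B–E (10): add — endpoints in different components.
E–F (10): add — endpoints in different components.
Non-tree edge G–I has weight 2, equal to the heaviest edge on its tree cycle — swapping gives another MST of the same weight. Not unique.

No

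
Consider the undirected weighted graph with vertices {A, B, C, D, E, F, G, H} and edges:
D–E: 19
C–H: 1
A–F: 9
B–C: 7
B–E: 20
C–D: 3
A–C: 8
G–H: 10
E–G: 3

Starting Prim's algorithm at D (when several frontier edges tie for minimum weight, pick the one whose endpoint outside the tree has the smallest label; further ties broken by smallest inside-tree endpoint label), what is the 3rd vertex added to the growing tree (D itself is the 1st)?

Prim's algorithm from D:
Step 1: cheapest edge leaving the tree is C–D (3); add C.
Step 2: cheapest edge leaving the tree is C–H (1); add H.
Step 3: cheapest edge leaving the tree is B–C (7); add B.
Step 4: cheapest edge leaving the tree is A–C (8); add A.
Step 5: cheapest edge leaving the tree is A–F (9); add F.
Step 6: cheapest edge leaving the tree is G–H (10); add G.
Step 7: cheapest edge leaving the tree is E–G (3); add E.
Vertex order: D, C, H, B, A, F, G, E. The 3rd vertex is H.

H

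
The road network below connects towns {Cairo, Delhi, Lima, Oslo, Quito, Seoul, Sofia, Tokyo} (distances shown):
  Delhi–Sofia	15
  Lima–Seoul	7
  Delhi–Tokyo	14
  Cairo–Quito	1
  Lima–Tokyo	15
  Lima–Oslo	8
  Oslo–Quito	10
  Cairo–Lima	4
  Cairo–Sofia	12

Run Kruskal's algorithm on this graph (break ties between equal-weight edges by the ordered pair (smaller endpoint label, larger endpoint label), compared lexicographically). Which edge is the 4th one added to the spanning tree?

Kruskal's algorithm — process edges by increasing weight (ties by edge label):
Cairo–Quito (1): add — endpoints in different components.
Cairo–Lima (4): add — endpoints in different components.
Lima–Seoul (7): add — endpoints in different components.
Lima–Oslo (8): add — endpoints in different components.
Oslo–Quito (10): skip — Oslo and Quito already connected.
Cairo–Sofia (12): add — endpoints in different components.
Delhi–Tokyo (14): add — endpoints in different components.
Delhi–Sofia (15): add — endpoints in different components.
The 4th edge added is Lima–Oslo.

Lima-Oslo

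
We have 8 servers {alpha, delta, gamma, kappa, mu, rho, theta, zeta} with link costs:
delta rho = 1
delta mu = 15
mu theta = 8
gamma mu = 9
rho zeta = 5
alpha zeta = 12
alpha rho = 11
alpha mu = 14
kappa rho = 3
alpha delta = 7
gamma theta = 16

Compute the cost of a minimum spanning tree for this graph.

47

Kruskal's algorithm — process edges by increasing weight (ties by edge label):
delta rho (1): add — endpoints in different components.
kappa rho (3): add — endpoints in different components.
rho zeta (5): add — endpoints in different components.
alpha delta (7): add — endpoints in different components.
mu theta (8): add — endpoints in different components.
gamma mu (9): add — endpoints in different components.
alpha rho (11): skip — alpha and rho already connected.
alpha zeta (12): skip — zeta and alpha already connected.
alpha mu (14): add — endpoints in different components.
MST edges: delta rho, kappa rho, rho zeta, alpha delta, mu theta, gamma mu, alpha mu; total weight 1+3+5+7+8+9+14 = 47.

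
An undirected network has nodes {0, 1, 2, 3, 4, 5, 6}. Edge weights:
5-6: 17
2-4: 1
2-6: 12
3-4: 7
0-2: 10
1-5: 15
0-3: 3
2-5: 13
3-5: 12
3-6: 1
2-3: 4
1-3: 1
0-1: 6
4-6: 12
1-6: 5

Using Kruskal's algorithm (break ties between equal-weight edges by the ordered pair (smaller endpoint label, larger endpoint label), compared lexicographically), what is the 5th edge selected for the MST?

2-3

Sort edges by weight, then run Kruskal:
1-3 (1): add — endpoints in different components.
2-4 (1): add — endpoints in different components.
3-6 (1): add — endpoints in different components.
0-3 (3): add — endpoints in different components.
2-3 (4): add — endpoints in different components.
1-6 (5): skip — 1 and 6 already connected.
0-1 (6): skip — 0 and 1 already connected.
3-4 (7): skip — 3 and 4 already connected.
0-2 (10): skip — 0 and 2 already connected.
2-6 (12): skip — 2 and 6 already connected.
3-5 (12): add — endpoints in different components.
The 5th edge added is 2-3.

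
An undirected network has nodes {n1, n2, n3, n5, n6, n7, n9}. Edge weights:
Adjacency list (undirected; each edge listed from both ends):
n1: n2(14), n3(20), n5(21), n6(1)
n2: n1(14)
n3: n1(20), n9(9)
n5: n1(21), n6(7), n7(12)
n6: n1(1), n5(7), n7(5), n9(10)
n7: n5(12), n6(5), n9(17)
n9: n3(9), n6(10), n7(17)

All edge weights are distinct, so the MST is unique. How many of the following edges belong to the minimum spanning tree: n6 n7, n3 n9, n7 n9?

2

Sort edges by weight, then run Kruskal:
n1 n6 (1): add. Components now {n2} {n1,n6} {n5} {n7} {n9} {n3}
n6 n7 (5): add. Components now {n2} {n1,n6,n7} {n5} {n9} {n3}
n5 n6 (7): add. Components now {n2} {n1,n5,n6,n7} {n9} {n3}
n3 n9 (9): add. Components now {n2} {n1,n5,n6,n7} {n3,n9}
n6 n9 (10): add. Components now {n2} {n1,n3,n5,n6,n7,n9}
n5 n7 (12): skip — n5 and n7 already connected.
n1 n2 (14): add. Components now {n1,n2,n3,n5,n6,n7,n9}
MST edge set: {n1 n6, n6 n7, n5 n6, n3 n9, n6 n9, n1 n2}.
Of the listed edges, {n6 n7, n3 n9} are in the MST → 2.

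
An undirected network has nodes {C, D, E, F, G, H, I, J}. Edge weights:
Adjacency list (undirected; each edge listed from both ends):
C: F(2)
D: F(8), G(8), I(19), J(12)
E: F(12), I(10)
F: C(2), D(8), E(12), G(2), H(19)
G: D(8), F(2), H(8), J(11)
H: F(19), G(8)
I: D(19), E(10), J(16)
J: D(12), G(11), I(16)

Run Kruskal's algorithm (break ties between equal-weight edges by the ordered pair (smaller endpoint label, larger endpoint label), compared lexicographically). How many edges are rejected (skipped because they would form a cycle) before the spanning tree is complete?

2

Kruskal's algorithm — process edges by increasing weight (ties by edge label):
C—F (2): add — endpoints in different components.
F—G (2): add — endpoints in different components.
D—F (8): add — endpoints in different components.
D—G (8): skip — D and G already connected.
G—H (8): add — endpoints in different components.
E—I (10): add — endpoints in different components.
G—J (11): add — endpoints in different components.
D—J (12): skip — D and J already connected.
E—F (12): add — endpoints in different components.
Edges rejected before the tree was complete: 2.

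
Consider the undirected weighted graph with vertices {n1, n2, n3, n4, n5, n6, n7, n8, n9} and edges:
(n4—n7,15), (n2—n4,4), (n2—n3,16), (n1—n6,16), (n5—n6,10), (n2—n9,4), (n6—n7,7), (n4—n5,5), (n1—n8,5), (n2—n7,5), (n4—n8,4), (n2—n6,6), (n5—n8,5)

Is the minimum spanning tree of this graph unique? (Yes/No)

Kruskal: consider edges lightest-first.
n2—n4 (4): add — endpoints in different components.
n2—n9 (4): add — endpoints in different components.
n4—n8 (4): add — endpoints in different components.
n1—n8 (5): add — endpoints in different components.
n2—n7 (5): add — endpoints in different components.
n4—n5 (5): add — endpoints in different components.
n5—n8 (5): skip — n5 and n8 already connected.
n2—n6 (6): add — endpoints in different components.
n6—n7 (7): skip — n7 and n6 already connected.
n5—n6 (10): skip — n5 and n6 already connected.
n4—n7 (15): skip — n7 and n4 already connected.
n1—n6 (16): skip — n1 and n6 already connected.
n2—n3 (16): add — endpoints in different components.
Non-tree edge n5—n8 has weight 5, equal to the heaviest edge on its tree cycle — swapping gives another MST of the same weight. Not unique.

No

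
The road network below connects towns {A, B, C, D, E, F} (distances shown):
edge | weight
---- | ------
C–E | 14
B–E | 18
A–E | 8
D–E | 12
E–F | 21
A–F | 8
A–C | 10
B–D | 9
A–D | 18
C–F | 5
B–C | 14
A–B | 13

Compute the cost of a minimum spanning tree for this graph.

42

Kruskal's algorithm — process edges by increasing weight (ties by edge label):
C–F (5): add — endpoints in different components.
A–E (8): add — endpoints in different components.
A–F (8): add — endpoints in different components.
B–D (9): add — endpoints in different components.
A–C (10): skip — A and C already connected.
D–E (12): add — endpoints in different components.
MST edges: C–F, A–E, A–F, B–D, D–E; total weight 5+8+8+9+12 = 42.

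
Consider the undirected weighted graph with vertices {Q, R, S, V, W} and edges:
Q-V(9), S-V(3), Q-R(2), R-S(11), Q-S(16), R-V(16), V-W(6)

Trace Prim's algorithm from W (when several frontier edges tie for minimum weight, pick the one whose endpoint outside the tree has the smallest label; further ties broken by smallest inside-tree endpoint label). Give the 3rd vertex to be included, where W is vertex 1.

S

Grow the tree from W using Prim:
Step 1: cheapest edge leaving the tree is V-W (6); add V.
Step 2: cheapest edge leaving the tree is S-V (3); add S.
Step 3: cheapest edge leaving the tree is Q-V (9); add Q.
Step 4: cheapest edge leaving the tree is Q-R (2); add R.
Vertex order: W, V, S, Q, R. The 3rd vertex is S.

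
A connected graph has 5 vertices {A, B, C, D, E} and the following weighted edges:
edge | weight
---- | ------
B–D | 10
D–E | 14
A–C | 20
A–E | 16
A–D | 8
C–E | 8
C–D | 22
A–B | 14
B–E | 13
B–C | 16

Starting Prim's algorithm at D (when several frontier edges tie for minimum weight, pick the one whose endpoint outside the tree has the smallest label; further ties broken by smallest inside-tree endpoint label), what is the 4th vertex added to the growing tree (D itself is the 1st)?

Prim, starting at D.
Step 1: frontier [A–D 8, B–D 10, D–E 14, C–D 22] → take A–D (8); add A.
Step 2: frontier [A–B 14, A–E 16, A–C 20, B–D 10, D–E 14, C–D 22] → take B–D (10); add B.
Step 3: frontier [A–E 16, A–C 20, B–E 13, B–C 16, D–E 14, C–D 22] → take B–E (13); add E.
Step 4: frontier [A–C 20, B–C 16, C–D 22, C–E 8] → take C–E (8); add C.
Vertex order: D, A, B, E, C. The 4th vertex is E.

E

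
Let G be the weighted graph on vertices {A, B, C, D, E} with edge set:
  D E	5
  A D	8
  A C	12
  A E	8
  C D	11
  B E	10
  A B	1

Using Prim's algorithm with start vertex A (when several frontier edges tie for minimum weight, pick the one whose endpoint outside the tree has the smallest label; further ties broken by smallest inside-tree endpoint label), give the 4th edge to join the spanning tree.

Prim, starting at A.
Step 1: frontier [A B 1, A D 8, A E 8, A C 12] → take A B (1); add B.
Step 2: frontier [A D 8, A E 8, A C 12, B E 10] → take A D (8); add D.
Step 3: frontier [A E 8, A C 12, B E 10, D E 5, C D 11] → take D E (5); add E.
Step 4: frontier [A C 12, C D 11] → take C D (11); add C.
The 4th edge added is C D.

C-D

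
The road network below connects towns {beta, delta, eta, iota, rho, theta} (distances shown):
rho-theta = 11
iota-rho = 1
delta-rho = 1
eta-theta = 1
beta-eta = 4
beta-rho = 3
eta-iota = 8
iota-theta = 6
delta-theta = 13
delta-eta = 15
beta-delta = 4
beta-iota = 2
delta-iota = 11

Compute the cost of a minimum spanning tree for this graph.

9

Kruskal: consider edges lightest-first.
delta-rho (1): add. Components now {eta} {theta} {delta,rho} {beta} {iota}
eta-theta (1): add. Components now {eta,theta} {delta,rho} {beta} {iota}
iota-rho (1): add. Components now {eta,theta} {delta,iota,rho} {beta}
beta-iota (2): add. Components now {eta,theta} {beta,delta,iota,rho}
beta-rho (3): skip — rho and beta already connected.
beta-delta (4): skip — beta and delta already connected.
beta-eta (4): add. Components now {beta,delta,eta,iota,rho,theta}
MST edges: delta-rho, eta-theta, iota-rho, beta-iota, beta-eta; total weight 1+1+1+2+4 = 9.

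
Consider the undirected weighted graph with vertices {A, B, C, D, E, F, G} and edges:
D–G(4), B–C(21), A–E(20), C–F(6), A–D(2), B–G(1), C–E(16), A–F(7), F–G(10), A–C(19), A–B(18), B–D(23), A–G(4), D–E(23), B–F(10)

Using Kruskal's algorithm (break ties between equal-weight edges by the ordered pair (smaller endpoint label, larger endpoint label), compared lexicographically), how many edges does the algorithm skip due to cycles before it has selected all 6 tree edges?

3

Kruskal's algorithm — process edges by increasing weight (ties by edge label):
B–G (1): add. Components now {A} {B,G} {C} {D} {E} {F}
A–D (2): add. Components now {A,D} {B,G} {C} {E} {F}
A–G (4): add. Components now {A,B,D,G} {C} {E} {F}
D–G (4): skip — D and G already connected.
C–F (6): add. Components now {A,B,D,G} {C,F} {E}
A–F (7): add. Components now {A,B,C,D,F,G} {E}
B–F (10): skip — B and F already connected.
F–G (10): skip — F and G already connected.
C–E (16): add. Components now {A,B,C,D,E,F,G}
Edges rejected before the tree was complete: 3.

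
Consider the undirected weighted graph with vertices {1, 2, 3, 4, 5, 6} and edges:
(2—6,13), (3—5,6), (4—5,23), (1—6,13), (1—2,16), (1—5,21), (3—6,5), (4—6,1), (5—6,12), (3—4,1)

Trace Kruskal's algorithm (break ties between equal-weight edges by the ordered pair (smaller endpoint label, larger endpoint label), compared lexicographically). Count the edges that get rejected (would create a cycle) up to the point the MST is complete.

2

Kruskal: consider edges lightest-first.
3—4 (1): add. Components now {1} {2} {3,4} {5} {6}
4—6 (1): add. Components now {1} {2} {3,4,6} {5}
3—6 (5): skip — 3 and 6 already connected.
3—5 (6): add. Components now {1} {2} {3,4,5,6}
5—6 (12): skip — 5 and 6 already connected.
1—6 (13): add. Components now {1,3,4,5,6} {2}
2—6 (13): add. Components now {1,2,3,4,5,6}
Edges rejected before the tree was complete: 2.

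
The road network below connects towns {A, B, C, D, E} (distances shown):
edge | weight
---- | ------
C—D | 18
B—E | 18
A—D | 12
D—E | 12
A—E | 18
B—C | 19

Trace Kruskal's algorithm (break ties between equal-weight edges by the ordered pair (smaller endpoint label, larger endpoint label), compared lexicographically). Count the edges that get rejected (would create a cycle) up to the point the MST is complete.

1

Kruskal: consider edges lightest-first.
A—D (12): add. Components now {A,D} {B} {C} {E}
D—E (12): add. Components now {A,D,E} {B} {C}
A—E (18): skip — A and E already connected.
B—E (18): add. Components now {A,B,D,E} {C}
C—D (18): add. Components now {A,B,C,D,E}
Edges rejected before the tree was complete: 1.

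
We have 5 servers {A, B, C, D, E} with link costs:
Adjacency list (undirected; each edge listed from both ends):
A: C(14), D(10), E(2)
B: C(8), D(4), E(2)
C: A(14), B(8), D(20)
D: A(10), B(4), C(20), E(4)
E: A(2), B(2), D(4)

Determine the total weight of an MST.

Prim, starting at D.
Step 1: cheapest edge leaving the tree is B—D (4); add B.
Step 2: cheapest edge leaving the tree is B—E (2); add E.
Step 3: cheapest edge leaving the tree is A—E (2); add A.
Step 4: cheapest edge leaving the tree is B—C (8); add C.
MST edges: B—D, B—E, A—E, B—C; total weight 4+2+2+8 = 16.

16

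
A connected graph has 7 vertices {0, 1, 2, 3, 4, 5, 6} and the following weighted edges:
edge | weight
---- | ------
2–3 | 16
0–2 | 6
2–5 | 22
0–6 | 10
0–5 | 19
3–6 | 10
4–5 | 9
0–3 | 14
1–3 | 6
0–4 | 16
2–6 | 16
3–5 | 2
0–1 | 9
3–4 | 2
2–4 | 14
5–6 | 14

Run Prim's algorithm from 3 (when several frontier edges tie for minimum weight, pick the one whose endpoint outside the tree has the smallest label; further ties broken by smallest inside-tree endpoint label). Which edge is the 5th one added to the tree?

Prim, starting at 3.
Step 1: cheapest edge leaving the tree is 3–4 (2); add 4.
Step 2: cheapest edge leaving the tree is 3–5 (2); add 5.
Step 3: cheapest edge leaving the tree is 1–3 (6); add 1.
Step 4: cheapest edge leaving the tree is 0–1 (9); add 0.
Step 5: cheapest edge leaving the tree is 0–2 (6); add 2.
Step 6: cheapest edge leaving the tree is 0–6 (10); add 6.
The 5th edge added is 0–2.

0-2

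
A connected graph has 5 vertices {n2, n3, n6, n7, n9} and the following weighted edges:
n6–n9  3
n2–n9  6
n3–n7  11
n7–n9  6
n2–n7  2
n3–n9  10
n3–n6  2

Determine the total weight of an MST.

Prim's algorithm from n6:
Step 1: cheapest edge leaving the tree is n3–n6 (2); add n3.
Step 2: cheapest edge leaving the tree is n6–n9 (3); add n9.
Step 3: cheapest edge leaving the tree is n2–n9 (6); add n2.
Step 4: cheapest edge leaving the tree is n2–n7 (2); add n7.
MST edges: n3–n6, n6–n9, n2–n9, n2–n7; total weight 2+3+6+2 = 13.

13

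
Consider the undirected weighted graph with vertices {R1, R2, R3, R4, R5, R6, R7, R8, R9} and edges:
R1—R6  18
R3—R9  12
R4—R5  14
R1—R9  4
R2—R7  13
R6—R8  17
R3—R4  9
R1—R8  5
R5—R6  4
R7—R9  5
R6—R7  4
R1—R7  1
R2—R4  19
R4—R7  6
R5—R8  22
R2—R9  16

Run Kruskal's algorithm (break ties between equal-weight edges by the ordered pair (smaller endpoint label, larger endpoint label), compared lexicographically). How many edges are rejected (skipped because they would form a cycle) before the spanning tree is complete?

2

Kruskal: consider edges lightest-first.
R1—R7 (1): add — endpoints in different components.
R1—R9 (4): add — endpoints in different components.
R5—R6 (4): add — endpoints in different components.
R6—R7 (4): add — endpoints in different components.
R1—R8 (5): add — endpoints in different components.
R7—R9 (5): skip — R7 and R9 already connected.
R4—R7 (6): add — endpoints in different components.
R3—R4 (9): add — endpoints in different components.
R3—R9 (12): skip — R9 and R3 already connected.
R2—R7 (13): add — endpoints in different components.
Edges rejected before the tree was complete: 2.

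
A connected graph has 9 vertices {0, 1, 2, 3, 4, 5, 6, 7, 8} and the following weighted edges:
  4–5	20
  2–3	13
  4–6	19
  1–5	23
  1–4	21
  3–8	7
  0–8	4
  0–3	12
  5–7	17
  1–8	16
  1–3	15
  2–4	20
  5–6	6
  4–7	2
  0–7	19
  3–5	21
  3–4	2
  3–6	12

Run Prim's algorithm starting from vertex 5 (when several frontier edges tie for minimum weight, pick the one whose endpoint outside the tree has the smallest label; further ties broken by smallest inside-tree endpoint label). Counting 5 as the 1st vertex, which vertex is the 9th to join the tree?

Prim's algorithm from 5:
Step 1: cheapest edge leaving the tree is 5–6 (6); add 6.
Step 2: cheapest edge leaving the tree is 3–6 (12); add 3.
Step 3: cheapest edge leaving the tree is 3–4 (2); add 4.
Step 4: cheapest edge leaving the tree is 4–7 (2); add 7.
Step 5: cheapest edge leaving the tree is 3–8 (7); add 8.
Step 6: cheapest edge leaving the tree is 0–8 (4); add 0.
Step 7: cheapest edge leaving the tree is 2–3 (13); add 2.
Step 8: cheapest edge leaving the tree is 1–3 (15); add 1.
Vertex order: 5, 6, 3, 4, 7, 8, 0, 2, 1. The 9th vertex is 1.

1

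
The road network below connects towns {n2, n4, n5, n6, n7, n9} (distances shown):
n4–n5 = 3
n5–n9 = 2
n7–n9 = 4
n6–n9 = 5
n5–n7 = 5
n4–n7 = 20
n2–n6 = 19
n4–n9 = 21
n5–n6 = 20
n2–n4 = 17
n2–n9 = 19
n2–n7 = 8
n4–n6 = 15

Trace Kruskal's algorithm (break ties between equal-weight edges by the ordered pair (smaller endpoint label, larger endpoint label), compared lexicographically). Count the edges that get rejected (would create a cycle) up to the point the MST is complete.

Kruskal: consider edges lightest-first.
n5–n9 (2): add. Components now {n5,n9} {n2} {n7} {n4} {n6}
n4–n5 (3): add. Components now {n4,n5,n9} {n2} {n7} {n6}
n7–n9 (4): add. Components now {n4,n5,n7,n9} {n2} {n6}
n5–n7 (5): skip — n5 and n7 already connected.
n6–n9 (5): add. Components now {n4,n5,n6,n7,n9} {n2}
n2–n7 (8): add. Components now {n2,n4,n5,n6,n7,n9}
Edges rejected before the tree was complete: 1.

1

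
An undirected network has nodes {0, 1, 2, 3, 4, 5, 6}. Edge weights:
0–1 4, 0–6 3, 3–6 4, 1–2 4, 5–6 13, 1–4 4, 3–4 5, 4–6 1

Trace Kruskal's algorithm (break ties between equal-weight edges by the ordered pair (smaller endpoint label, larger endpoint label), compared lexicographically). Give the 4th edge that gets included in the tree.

Kruskal: consider edges lightest-first.
4–6 (1): add — endpoints in different components.
0–6 (3): add — endpoints in different components.
0–1 (4): add — endpoints in different components.
1–2 (4): add — endpoints in different components.
1–4 (4): skip — 1 and 4 already connected.
3–6 (4): add — endpoints in different components.
3–4 (5): skip — 3 and 4 already connected.
5–6 (13): add — endpoints in different components.
The 4th edge added is 1–2.

1-2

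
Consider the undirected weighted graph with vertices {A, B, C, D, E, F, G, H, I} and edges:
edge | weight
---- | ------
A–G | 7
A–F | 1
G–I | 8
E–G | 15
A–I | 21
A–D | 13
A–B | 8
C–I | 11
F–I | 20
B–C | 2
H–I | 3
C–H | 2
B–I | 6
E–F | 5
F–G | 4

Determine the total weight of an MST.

38

Sort edges by weight, then run Kruskal:
A–F (1): add — endpoints in different components.
B–C (2): add — endpoints in different components.
C–H (2): add — endpoints in different components.
H–I (3): add — endpoints in different components.
F–G (4): add — endpoints in different components.
E–F (5): add — endpoints in different components.
B–I (6): skip — B and I already connected.
A–G (7): skip — A and G already connected.
A–B (8): add — endpoints in different components.
G–I (8): skip — G and I already connected.
C–I (11): skip — C and I already connected.
A–D (13): add — endpoints in different components.
MST edges: A–F, B–C, C–H, H–I, F–G, E–F, A–B, A–D; total weight 1+2+2+3+4+5+8+13 = 38.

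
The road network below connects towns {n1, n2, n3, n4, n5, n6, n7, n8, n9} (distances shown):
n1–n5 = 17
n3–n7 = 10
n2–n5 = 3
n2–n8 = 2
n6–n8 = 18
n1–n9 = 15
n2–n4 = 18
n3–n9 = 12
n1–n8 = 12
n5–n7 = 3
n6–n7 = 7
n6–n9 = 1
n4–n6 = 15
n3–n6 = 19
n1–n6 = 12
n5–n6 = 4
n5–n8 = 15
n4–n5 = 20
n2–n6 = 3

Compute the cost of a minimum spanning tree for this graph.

49

Grow the tree from n6 using Prim:
Step 1: cheapest edge leaving the tree is n6–n9 (1); add n9.
Step 2: cheapest edge leaving the tree is n2–n6 (3); add n2.
Step 3: cheapest edge leaving the tree is n2–n8 (2); add n8.
Step 4: cheapest edge leaving the tree is n2–n5 (3); add n5.
Step 5: cheapest edge leaving the tree is n5–n7 (3); add n7.
Step 6: cheapest edge leaving the tree is n3–n7 (10); add n3.
Step 7: cheapest edge leaving the tree is n1–n6 (12); add n1.
Step 8: cheapest edge leaving the tree is n4–n6 (15); add n4.
MST edges: n6–n9, n2–n6, n2–n8, n2–n5, n5–n7, n3–n7, n1–n6, n4–n6; total weight 1+3+2+3+3+10+12+15 = 49.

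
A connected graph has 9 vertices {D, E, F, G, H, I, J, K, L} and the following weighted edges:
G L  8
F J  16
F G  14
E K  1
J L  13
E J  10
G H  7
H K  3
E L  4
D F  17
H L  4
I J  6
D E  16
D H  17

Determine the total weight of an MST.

Prim's algorithm from F:
Step 1: cheapest edge leaving the tree is F G (14); add G.
Step 2: cheapest edge leaving the tree is G H (7); add H.
Step 3: cheapest edge leaving the tree is H K (3); add K.
Step 4: cheapest edge leaving the tree is E K (1); add E.
Step 5: cheapest edge leaving the tree is E L (4); add L.
Step 6: cheapest edge leaving the tree is E J (10); add J.
Step 7: cheapest edge leaving the tree is I J (6); add I.
Step 8: cheapest edge leaving the tree is D E (16); add D.
MST edges: F G, G H, H K, E K, E L, E J, I J, D E; total weight 14+7+3+1+4+10+6+16 = 61.

61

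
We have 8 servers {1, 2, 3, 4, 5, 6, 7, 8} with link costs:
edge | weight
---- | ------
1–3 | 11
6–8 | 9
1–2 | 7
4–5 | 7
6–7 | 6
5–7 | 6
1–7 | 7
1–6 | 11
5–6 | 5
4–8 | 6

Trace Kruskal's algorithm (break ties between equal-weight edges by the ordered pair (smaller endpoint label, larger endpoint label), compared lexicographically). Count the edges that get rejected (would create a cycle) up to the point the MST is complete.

Kruskal's algorithm — process edges by increasing weight (ties by edge label):
5–6 (5): add — endpoints in different components.
4–8 (6): add — endpoints in different components.
5–7 (6): add — endpoints in different components.
6–7 (6): skip — 6 and 7 already connected.
1–2 (7): add — endpoints in different components.
1–7 (7): add — endpoints in different components.
4–5 (7): add — endpoints in different components.
6–8 (9): skip — 6 and 8 already connected.
1–3 (11): add — endpoints in different components.
Edges rejected before the tree was complete: 2.

2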